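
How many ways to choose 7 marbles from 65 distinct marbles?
C(65,7) = 65!/(7!×58!) = 696190560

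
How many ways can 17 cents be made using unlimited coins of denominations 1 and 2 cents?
Coefficient of x^17 in 1/(1-x^1) · 1/(1-x^2). Use j coins of 2 for j = 0..⌊17/2⌋ = 8, the rest in 1s: 8 + 1 = 9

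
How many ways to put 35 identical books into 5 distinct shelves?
C(35+5-1, 5-1) = C(39, 4) = 82251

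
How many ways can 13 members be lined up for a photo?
13! = 6227020800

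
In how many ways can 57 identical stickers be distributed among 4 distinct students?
C(57+4-1, 4-1) = C(60, 3) = 34220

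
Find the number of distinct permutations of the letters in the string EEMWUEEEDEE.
11! / (1! × 1! × 1! × 7! × 1!) = 7920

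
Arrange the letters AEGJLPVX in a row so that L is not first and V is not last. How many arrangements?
By inclusion-exclusion: 8! - 2×(8-1)! + (8-2)! = 40320 - 10080 + 720 = 30960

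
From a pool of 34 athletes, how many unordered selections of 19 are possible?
C(34,19) = 34!/(19!×15!) = 1855967520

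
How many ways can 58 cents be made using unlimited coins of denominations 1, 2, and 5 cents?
Coefficient of x^58 in 1/(1-x^1) · 1/(1-x^2) · 1/(1-x^5). Case on j = number of 5-cent coins (j = 0..11); remainder r = 58 - 5j is made from {1,2} in ⌊r/2⌋+1 ways. r = 58, 53, 48, 43, 38, 33, 28, 23, 18, 13, 8, 3 → 30 + 27 + 25 + 22 + 20 + 17 + 15 + 12 + 10 + 7 + 5 + 2 = 192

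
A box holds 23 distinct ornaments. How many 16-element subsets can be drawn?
C(23,16) = 23!/(16!×7!) = 245157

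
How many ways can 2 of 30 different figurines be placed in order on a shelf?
P(30,2) = 30!/(30-2)! = 870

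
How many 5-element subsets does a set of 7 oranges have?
C(7,5) = 7!/(5!×2!) = 21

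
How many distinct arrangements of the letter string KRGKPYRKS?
9! / (2! × 1! × 1! × 1! × 3! × 1!) = 30240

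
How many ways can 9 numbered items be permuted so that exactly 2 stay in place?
Choose the 2 fixed points C(9,2) = 36, derange the rest: !7 = Σ_{j=0}^{7} (-1)^j·7!/j! = 5040 - 5040 + 2520 - 840 + 210 - 42 + 7 - 1 = 1854. Product = 36 × 1854 = 66744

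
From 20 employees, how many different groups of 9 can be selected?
C(20,9) = 20!/(9!×11!) = 167960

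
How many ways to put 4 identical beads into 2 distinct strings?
C(4+2-1, 2-1) = C(5, 1) = 5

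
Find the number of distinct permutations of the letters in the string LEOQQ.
5! / (1! × 1! × 1! × 2!) = 60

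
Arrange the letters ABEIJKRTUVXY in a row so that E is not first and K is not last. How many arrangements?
By inclusion-exclusion: 12! - 2×(12-1)! + (12-2)! = 479001600 - 79833600 + 3628800 = 402796800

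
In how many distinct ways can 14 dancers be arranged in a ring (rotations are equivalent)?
Circular: fix one position, arrange the rest. (14-1)! = 6227020800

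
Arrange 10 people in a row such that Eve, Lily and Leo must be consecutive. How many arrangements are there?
Treat the 3 as one block: (10-3+1)! × 3! = 40320 × 6 = 241920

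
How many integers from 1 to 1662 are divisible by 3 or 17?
⌊1662/3⌋ + ⌊1662/17⌋ - ⌊1662/51⌋ = 554 + 97 - 32 = 619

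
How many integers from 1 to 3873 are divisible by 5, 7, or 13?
⌊3873/5⌋+⌊3873/7⌋+⌊3873/13⌋ - ⌊3873/35⌋-⌊3873/65⌋-⌊3873/91⌋ + ⌊3873/455⌋ = 774+553+297 - 110-59-42 + 8 = 1421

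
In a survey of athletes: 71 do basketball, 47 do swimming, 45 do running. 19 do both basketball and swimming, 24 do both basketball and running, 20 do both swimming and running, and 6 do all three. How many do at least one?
|A∪B∪C| = 71+47+45-19-24-20+6 = 106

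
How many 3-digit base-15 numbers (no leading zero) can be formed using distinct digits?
First digit: 14 choices (nonzero). Then descending: 14 × 14 × 13 = 2548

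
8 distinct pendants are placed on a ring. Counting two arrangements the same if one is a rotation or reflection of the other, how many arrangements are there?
(8-1)!/2 = 5040/2 = 2520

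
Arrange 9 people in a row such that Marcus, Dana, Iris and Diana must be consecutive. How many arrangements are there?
Treat the 4 as one block: (9-4+1)! × 4! = 720 × 24 = 17280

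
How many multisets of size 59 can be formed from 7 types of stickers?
C(59+7-1, 7-1) = C(65, 6) = 82598880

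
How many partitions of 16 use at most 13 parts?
By conjugation, equals partitions of 16 into parts ≤ 13. Let r_j(i) = number of partitions of i into parts ≤ j, for i = 0..16. r_1(i) = 1 for all i; r_j(i) = r_{j-1}(i) + r_j(i-j). Rows j = 2..13: ≤2: 1 1 2 2 3 3 4 4 5 5 6 6 7 7 8 8 9; ≤3: 1 1 2 3 4 5 7 8 10 12 14 16 19 21 24 27 30; ≤4: 1 1 2 3 5 6 9 11 15 18 23 27 34 39 47 54 64; ≤5: 1 1 2 3 5 7 10 13 18 23 30 37 47 57 70 84 101; ≤6: 1 1 2 3 5 7 11 14 20 26 35 44 58 71 90 110 136; ≤7: 1 1 2 3 5 7 11 15 21 28 38 49 65 82 105 131 164; ≤8: 1 1 2 3 5 7 11 15 22 29 40 52 70 89 116 146 186; ≤9: 1 1 2 3 5 7 11 15 22 30 41 54 73 94 123 157 201; ≤10: 1 1 2 3 5 7 11 15 22 30 42 55 75 97 128 164 212; ≤11: 1 1 2 3 5 7 11 15 22 30 42 56 76 99 131 169 219; ≤12: 1 1 2 3 5 7 11 15 22 30 42 56 77 100 133 172 224; ≤13: 1 1 2 3 5 7 11 15 22 30 42 56 77 101 134 174 227. r_13(16) = 227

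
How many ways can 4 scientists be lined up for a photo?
4! = 24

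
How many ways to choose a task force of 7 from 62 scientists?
C(62,7) = 62!/(7!×55!) = 491796152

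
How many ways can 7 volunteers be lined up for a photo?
7! = 5040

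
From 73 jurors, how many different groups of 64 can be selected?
C(73,64) = 73!/(64!×9!) = 97082021465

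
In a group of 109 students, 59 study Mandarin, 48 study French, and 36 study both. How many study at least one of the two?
|A∪B| = |A| + |B| - |A∩B| = 59 + 48 - 36 = 71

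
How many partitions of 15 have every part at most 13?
Let r_j(i) = number of partitions of i into parts ≤ j, for i = 0..15. r_1(i) = 1 for all i; r_j(i) = r_{j-1}(i) + r_j(i-j). Rows j = 2..13: ≤2: 1 1 2 2 3 3 4 4 5 5 6 6 7 7 8 8; ≤3: 1 1 2 3 4 5 7 8 10 12 14 16 19 21 24 27; ≤4: 1 1 2 3 5 6 9 11 15 18 23 27 34 39 47 54; ≤5: 1 1 2 3 5 7 10 13 18 23 30 37 47 57 70 84; ≤6: 1 1 2 3 5 7 11 14 20 26 35 44 58 71 90 110; ≤7: 1 1 2 3 5 7 11 15 21 28 38 49 65 82 105 131; ≤8: 1 1 2 3 5 7 11 15 22 29 40 52 70 89 116 146; ≤9: 1 1 2 3 5 7 11 15 22 30 41 54 73 94 123 157; ≤10: 1 1 2 3 5 7 11 15 22 30 42 55 75 97 128 164; ≤11: 1 1 2 3 5 7 11 15 22 30 42 56 76 99 131 169; ≤12: 1 1 2 3 5 7 11 15 22 30 42 56 77 100 133 172; ≤13: 1 1 2 3 5 7 11 15 22 30 42 56 77 101 134 174. r_13(15) = 174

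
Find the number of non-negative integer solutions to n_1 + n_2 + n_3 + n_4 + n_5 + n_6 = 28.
C(28+6-1, 6-1) = C(33, 5) = 237336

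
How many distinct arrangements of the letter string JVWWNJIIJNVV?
12! / (3! × 2! × 2! × 3! × 2!) = 1663200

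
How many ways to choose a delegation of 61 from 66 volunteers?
C(66,61) = 66!/(61!×5!) = 8936928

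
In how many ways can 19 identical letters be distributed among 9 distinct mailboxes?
C(19+9-1, 9-1) = C(27, 8) = 2220075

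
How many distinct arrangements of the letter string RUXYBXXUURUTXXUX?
16! / (6! × 1! × 5! × 1! × 1! × 2!) = 121080960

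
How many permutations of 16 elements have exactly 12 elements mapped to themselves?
Choose the 12 fixed points C(16,12) = 1820, derange the rest: !4 = Σ_{j=0}^{4} (-1)^j·4!/j! = 24 - 24 + 12 - 4 + 1 = 9. Product = 1820 × 9 = 16380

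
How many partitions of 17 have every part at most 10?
Let r_j(i) = number of partitions of i into parts ≤ j, for i = 0..17. r_1(i) = 1 for all i; r_j(i) = r_{j-1}(i) + r_j(i-j). Rows j = 2..10: ≤2: 1 1 2 2 3 3 4 4 5 5 6 6 7 7 8 8 9 9; ≤3: 1 1 2 3 4 5 7 8 10 12 14 16 19 21 24 27 30 33; ≤4: 1 1 2 3 5 6 9 11 15 18 23 27 34 39 47 54 64 72; ≤5: 1 1 2 3 5 7 10 13 18 23 30 37 47 57 70 84 101 119; ≤6: 1 1 2 3 5 7 11 14 20 26 35 44 58 71 90 110 136 163; ≤7: 1 1 2 3 5 7 11 15 21 28 38 49 65 82 105 131 164 201; ≤8: 1 1 2 3 5 7 11 15 22 29 40 52 70 89 116 146 186 230; ≤9: 1 1 2 3 5 7 11 15 22 30 41 54 73 94 123 157 201 252; ≤10: 1 1 2 3 5 7 11 15 22 30 42 55 75 97 128 164 212 267. r_10(17) = 267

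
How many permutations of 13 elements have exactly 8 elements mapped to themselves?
Choose the 8 fixed points C(13,8) = 1287, derange the rest: !5 = Σ_{j=0}^{5} (-1)^j·5!/j! = 120 - 120 + 60 - 20 + 5 - 1 = 44. Product = 1287 × 44 = 56628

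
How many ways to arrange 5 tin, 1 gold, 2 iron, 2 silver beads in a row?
10! / (5! × 1! × 2! × 2!) = 7560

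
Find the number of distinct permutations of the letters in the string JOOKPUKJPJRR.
12! / (3! × 2! × 1! × 2! × 2! × 2!) = 4989600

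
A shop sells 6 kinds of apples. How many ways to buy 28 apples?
C(28+6-1, 6-1) = C(33, 5) = 237336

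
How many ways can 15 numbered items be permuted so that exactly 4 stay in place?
Choose the 4 fixed points C(15,4) = 1365, derange the rest: !11 = Σ_{j=0}^{11} (-1)^j·11!/j! = 39916800 - 39916800 + 19958400 - 6652800 + 1663200 - 332640 + 55440 - 7920 + 990 - 110 + 11 - 1 = 14684570. Product = 1365 × 14684570 = 20044438050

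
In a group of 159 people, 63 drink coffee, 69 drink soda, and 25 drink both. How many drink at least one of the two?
|A∪B| = |A| + |B| - |A∩B| = 63 + 69 - 25 = 107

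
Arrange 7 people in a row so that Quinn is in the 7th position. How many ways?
Fix one position: (7-1)! = 720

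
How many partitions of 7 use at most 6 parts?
By conjugation, equals partitions of 7 into parts ≤ 6. Let r_j(i) = number of partitions of i into parts ≤ j, for i = 0..7. r_1(i) = 1 for all i; r_j(i) = r_{j-1}(i) + r_j(i-j). Rows j = 2..6: ≤2: 1 1 2 2 3 3 4 4; ≤3: 1 1 2 3 4 5 7 8; ≤4: 1 1 2 3 5 6 9 11; ≤5: 1 1 2 3 5 7 10 13; ≤6: 1 1 2 3 5 7 11 14. r_6(7) = 14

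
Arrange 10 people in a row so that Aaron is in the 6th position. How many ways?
Fix one position: (10-1)! = 362880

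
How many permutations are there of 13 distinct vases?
13! = 6227020800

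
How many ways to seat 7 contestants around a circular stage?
Circular: fix one position, arrange the rest. (7-1)! = 720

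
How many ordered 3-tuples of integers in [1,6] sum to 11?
Coefficient of x^11 in (x + x² + ... + x^6)^3. By inclusion-exclusion on dice exceeding 6: Σ_j (-1)^j C(3,j)·C(11-1-6j, 2) = C(3,0)·C(10,2) - C(3,1)·C(4,2) = 1·45 - 3·6 = 27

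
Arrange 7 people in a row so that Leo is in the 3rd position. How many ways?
Fix one position: (7-1)! = 720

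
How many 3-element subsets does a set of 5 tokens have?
C(5,3) = 5!/(3!×2!) = 10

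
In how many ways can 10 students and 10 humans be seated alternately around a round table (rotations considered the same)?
Fix one of the students: (10-1)! ways for the remaining students, × 10! ways for the humans = 362880 × 3628800 = 1316818944000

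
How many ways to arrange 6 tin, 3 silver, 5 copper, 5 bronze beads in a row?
19! / (6! × 3! × 5! × 5!) = 1955457504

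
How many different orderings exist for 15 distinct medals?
15! = 1307674368000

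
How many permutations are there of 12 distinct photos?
12! = 479001600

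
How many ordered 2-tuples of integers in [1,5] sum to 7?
Coefficient of x^7 in (x + x² + ... + x^5)^2. By inclusion-exclusion on dice exceeding 5: Σ_j (-1)^j C(2,j)·C(7-1-5j, 1) = C(2,0)·C(6,1) - C(2,1)·C(1,1) = 1·6 - 2·1 = 4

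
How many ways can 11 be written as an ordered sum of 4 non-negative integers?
C(11+4-1, 4-1) = C(14, 3) = 364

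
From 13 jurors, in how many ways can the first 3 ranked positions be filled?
P(13,3) = 13!/(13-3)! = 1716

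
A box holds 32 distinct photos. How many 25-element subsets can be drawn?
C(32,25) = 32!/(25!×7!) = 3365856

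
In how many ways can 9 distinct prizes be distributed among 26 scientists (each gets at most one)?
P(26,9) = 26!/(26-9)! = 1133836704000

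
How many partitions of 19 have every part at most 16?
Let r_j(i) = number of partitions of i into parts ≤ j, for i = 0..19. r_1(i) = 1 for all i; r_j(i) = r_{j-1}(i) + r_j(i-j). Rows j = 2..16: ≤2: 1 1 2 2 3 3 4 4 5 5 6 6 7 7 8 8 9 9 10 10; ≤3: 1 1 2 3 4 5 7 8 10 12 14 16 19 21 24 27 30 33 37 40; ≤4: 1 1 2 3 5 6 9 11 15 18 23 27 34 39 47 54 64 72 84 94; ≤5: 1 1 2 3 5 7 10 13 18 23 30 37 47 57 70 84 101 119 141 164; ≤6: 1 1 2 3 5 7 11 14 20 26 35 44 58 71 90 110 136 163 199 235; ≤7: 1 1 2 3 5 7 11 15 21 28 38 49 65 82 105 131 164 201 248 300; ≤8: 1 1 2 3 5 7 11 15 22 29 40 52 70 89 116 146 186 230 288 352; ≤9: 1 1 2 3 5 7 11 15 22 30 41 54 73 94 123 157 201 252 318 393; ≤10: 1 1 2 3 5 7 11 15 22 30 42 55 75 97 128 164 212 267 340 423; ≤11: 1 1 2 3 5 7 11 15 22 30 42 56 76 99 131 169 219 278 355 445; ≤12: 1 1 2 3 5 7 11 15 22 30 42 56 77 100 133 172 224 285 366 460; ≤13: 1 1 2 3 5 7 11 15 22 30 42 56 77 101 134 174 227 290 373 471; ≤14: 1 1 2 3 5 7 11 15 22 30 42 56 77 101 135 175 229 293 378 478; ≤15: 1 1 2 3 5 7 11 15 22 30 42 56 77 101 135 176 230 295 381 483; ≤16: 1 1 2 3 5 7 11 15 22 30 42 56 77 101 135 176 231 296 383 486. r_16(19) = 486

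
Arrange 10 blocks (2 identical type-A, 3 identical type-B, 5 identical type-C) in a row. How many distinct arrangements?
10! / (2! × 3! × 5!) = 2520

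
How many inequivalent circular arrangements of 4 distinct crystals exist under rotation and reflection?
(4-1)!/2 = 6/2 = 3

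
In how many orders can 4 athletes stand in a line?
4! = 24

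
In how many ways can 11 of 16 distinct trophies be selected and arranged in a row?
P(16,11) = 16!/(16-11)! = 174356582400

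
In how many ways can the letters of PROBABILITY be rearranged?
11! / (1! × 1! × 1! × 2! × 1! × 2! × 1! × 1! × 1!) = 9979200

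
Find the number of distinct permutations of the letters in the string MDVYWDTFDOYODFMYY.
17! / (2! × 1! × 1! × 2! × 2! × 1! × 4! × 4!) = 77189112000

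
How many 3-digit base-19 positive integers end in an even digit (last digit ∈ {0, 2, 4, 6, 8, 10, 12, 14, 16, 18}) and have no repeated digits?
Last∈{0,2,4,6,8,10,12,14,16,18}. Last=0: 306. Last nonzero: 9×17×P(17,1) = 2601. Total = 2907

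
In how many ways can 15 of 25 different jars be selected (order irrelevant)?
C(25,15) = 25!/(15!×10!) = 3268760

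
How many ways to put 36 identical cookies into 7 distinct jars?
C(36+7-1, 7-1) = C(42, 6) = 5245786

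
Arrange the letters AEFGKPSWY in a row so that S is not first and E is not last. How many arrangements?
By inclusion-exclusion: 9! - 2×(9-1)! + (9-2)! = 362880 - 80640 + 5040 = 287280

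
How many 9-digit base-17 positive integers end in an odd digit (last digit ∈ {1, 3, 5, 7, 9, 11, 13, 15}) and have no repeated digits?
Last∈{1,3,5,7,9,11,13,15}. Last=0: 0. Last nonzero: 8×15×P(15,7) = 3891888000. Total = 3891888000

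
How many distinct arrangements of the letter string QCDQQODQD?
9! / (4! × 1! × 1! × 3!) = 2520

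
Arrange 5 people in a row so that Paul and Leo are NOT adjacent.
Total - adjacent = 5! - (5-1)!×2 = 120 - 48 = 72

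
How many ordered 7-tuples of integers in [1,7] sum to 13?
Coefficient of x^13 in (x + x² + ... + x^7)^7. By inclusion-exclusion on dice exceeding 7: Σ_j (-1)^j C(7,j)·C(13-1-7j, 6) = C(7,0)·C(12,6) = 1·924 = 924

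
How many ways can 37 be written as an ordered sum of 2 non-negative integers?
C(37+2-1, 2-1) = C(38, 1) = 38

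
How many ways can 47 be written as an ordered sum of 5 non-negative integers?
C(47+5-1, 5-1) = C(51, 4) = 249900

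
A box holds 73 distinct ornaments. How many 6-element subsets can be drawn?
C(73,6) = 73!/(6!×67!) = 170230452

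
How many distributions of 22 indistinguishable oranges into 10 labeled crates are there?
C(22+10-1, 10-1) = C(31, 9) = 20160075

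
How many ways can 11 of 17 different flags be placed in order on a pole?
P(17,11) = 17!/(17-11)! = 494010316800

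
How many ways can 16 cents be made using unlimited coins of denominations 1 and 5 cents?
Coefficient of x^16 in 1/(1-x^1) · 1/(1-x^5). Use j coins of 5 for j = 0..⌊16/5⌋ = 3, the rest in 1s: 3 + 1 = 4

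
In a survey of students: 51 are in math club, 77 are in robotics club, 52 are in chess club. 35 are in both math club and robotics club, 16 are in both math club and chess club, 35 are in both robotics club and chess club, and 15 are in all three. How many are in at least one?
|A∪B∪C| = 51+77+52-35-16-35+15 = 109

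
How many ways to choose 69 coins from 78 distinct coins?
C(78,69) = 78!/(69!×9!) = 182364632450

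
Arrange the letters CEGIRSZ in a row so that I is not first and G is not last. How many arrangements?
By inclusion-exclusion: 7! - 2×(7-1)! + (7-2)! = 5040 - 1440 + 120 = 3720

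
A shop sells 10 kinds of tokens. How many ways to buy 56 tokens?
C(56+10-1, 10-1) = C(65, 9) = 31966749880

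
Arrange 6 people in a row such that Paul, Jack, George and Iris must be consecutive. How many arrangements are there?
Treat the 4 as one block: (6-4+1)! × 4! = 6 × 24 = 144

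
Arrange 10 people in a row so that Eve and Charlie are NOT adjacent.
Total - adjacent = 10! - (10-1)!×2 = 3628800 - 725760 = 2903040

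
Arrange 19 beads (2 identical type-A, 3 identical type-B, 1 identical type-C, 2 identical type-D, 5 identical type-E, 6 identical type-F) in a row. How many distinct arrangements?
19! / (2! × 3! × 1! × 2! × 5! × 6!) = 58663725120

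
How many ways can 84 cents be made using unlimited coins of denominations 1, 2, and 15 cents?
Coefficient of x^84 in 1/(1-x^1) · 1/(1-x^2) · 1/(1-x^15). Case on j = number of 15-cent coins (j = 0..5); remainder r = 84 - 15j is made from {1,2} in ⌊r/2⌋+1 ways. r = 84, 69, 54, 39, 24, 9 → 43 + 35 + 28 + 20 + 13 + 5 = 144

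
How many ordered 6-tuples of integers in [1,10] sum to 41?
Coefficient of x^41 in (x + x² + ... + x^10)^6. By inclusion-exclusion on dice exceeding 10: Σ_j (-1)^j C(6,j)·C(41-1-10j, 5) = C(6,0)·C(40,5) - C(6,1)·C(30,5) + C(6,2)·C(20,5) - C(6,3)·C(10,5) = 1·658008 - 6·142506 + 15·15504 - 20·252 = 30492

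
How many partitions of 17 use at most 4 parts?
By conjugation, equals partitions of 17 into parts ≤ 4. Let r_j(i) = number of partitions of i into parts ≤ j, for i = 0..17. r_1(i) = 1 for all i; r_j(i) = r_{j-1}(i) + r_j(i-j). Rows j = 2..4: ≤2: 1 1 2 2 3 3 4 4 5 5 6 6 7 7 8 8 9 9; ≤3: 1 1 2 3 4 5 7 8 10 12 14 16 19 21 24 27 30 33; ≤4: 1 1 2 3 5 6 9 11 15 18 23 27 34 39 47 54 64 72. r_4(17) = 72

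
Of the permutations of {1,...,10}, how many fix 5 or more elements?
Exactly j fixed points: C(10,j)·!(10-j); sum over j ≥ 5 (derangement numbers via !m = (m-1)·(!(m-1) + !(m-2)): !0..!5 = 1, 0, 1, 2, 9, 44). Σ_{j=5}^{10} C(10,j)·!(10-j) = C(10,5)·!5 + C(10,6)·!4 + C(10,7)·!3 + C(10,8)·!2 + C(10,9)·!1 + C(10,10)·!0 = 252·44 + 210·9 + 120·2 + 45·1 + 10·0 + 1·1 = 13264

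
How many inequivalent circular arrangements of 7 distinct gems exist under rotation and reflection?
(7-1)!/2 = 720/2 = 360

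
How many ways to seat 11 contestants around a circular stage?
Circular: fix one position, arrange the rest. (11-1)! = 3628800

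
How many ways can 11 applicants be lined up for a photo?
11! = 39916800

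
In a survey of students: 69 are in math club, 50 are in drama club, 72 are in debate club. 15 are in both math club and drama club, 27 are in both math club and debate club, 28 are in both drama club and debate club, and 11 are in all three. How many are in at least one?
|A∪B∪C| = 69+50+72-15-27-28+11 = 132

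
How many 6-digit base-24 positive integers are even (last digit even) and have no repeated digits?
Last∈{0,2,4,6,8,10,12,14,16,18,20,22}. Last=0: 4037880. Last nonzero: 11×22×P(22,4) = 42485520. Total = 46523400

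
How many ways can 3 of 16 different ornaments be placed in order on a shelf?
P(16,3) = 16!/(16-3)! = 3360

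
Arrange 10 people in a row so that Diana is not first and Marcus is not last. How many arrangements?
By inclusion-exclusion: 10! - 2×(10-1)! + (10-2)! = 3628800 - 725760 + 40320 = 2943360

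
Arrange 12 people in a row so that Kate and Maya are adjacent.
Treat as block: (12-1)! × 2! = 39916800 × 2 = 79833600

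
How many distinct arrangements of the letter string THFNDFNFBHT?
11! / (1! × 2! × 1! × 2! × 2! × 3!) = 831600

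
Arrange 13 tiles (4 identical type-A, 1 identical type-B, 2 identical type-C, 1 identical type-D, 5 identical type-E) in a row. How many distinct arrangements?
13! / (4! × 1! × 2! × 1! × 5!) = 1081080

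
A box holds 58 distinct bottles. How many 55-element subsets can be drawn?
C(58,55) = 58!/(55!×3!) = 30856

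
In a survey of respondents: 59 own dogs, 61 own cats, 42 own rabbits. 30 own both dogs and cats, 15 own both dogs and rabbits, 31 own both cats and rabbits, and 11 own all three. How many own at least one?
|A∪B∪C| = 59+61+42-30-15-31+11 = 97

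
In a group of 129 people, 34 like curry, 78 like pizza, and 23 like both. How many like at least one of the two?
|A∪B| = |A| + |B| - |A∩B| = 34 + 78 - 23 = 89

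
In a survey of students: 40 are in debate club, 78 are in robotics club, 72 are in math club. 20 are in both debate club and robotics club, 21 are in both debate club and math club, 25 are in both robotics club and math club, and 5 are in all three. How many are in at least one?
|A∪B∪C| = 40+78+72-20-21-25+5 = 129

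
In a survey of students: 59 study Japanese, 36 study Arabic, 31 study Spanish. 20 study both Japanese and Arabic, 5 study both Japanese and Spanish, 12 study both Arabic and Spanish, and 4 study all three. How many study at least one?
|A∪B∪C| = 59+36+31-20-5-12+4 = 93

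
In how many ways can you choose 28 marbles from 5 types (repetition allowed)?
C(28+5-1, 5-1) = C(32, 4) = 35960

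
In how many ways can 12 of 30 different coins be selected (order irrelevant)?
C(30,12) = 30!/(12!×18!) = 86493225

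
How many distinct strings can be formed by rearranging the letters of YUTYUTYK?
8! / (2! × 2! × 3! × 1!) = 1680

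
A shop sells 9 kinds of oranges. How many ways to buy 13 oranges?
C(13+9-1, 9-1) = C(21, 8) = 203490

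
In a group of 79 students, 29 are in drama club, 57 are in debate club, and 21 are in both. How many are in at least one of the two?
|A∪B| = |A| + |B| - |A∩B| = 29 + 57 - 21 = 65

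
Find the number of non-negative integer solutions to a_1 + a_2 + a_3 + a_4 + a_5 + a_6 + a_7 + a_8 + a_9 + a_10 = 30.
C(30+10-1, 10-1) = C(39, 9) = 211915132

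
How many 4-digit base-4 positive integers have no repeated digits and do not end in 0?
Last digit: 3 nonzero choices. First digit: 2 (nonzero, ≠last). Middle 2: P(2,2) = 2. Total = 12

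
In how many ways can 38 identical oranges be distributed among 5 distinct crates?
C(38+5-1, 5-1) = C(42, 4) = 111930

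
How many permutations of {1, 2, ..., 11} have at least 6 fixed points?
Exactly j fixed points: C(11,j)·!(11-j); sum over j ≥ 6 (derangement numbers via !m = (m-1)·(!(m-1) + !(m-2)): !0..!5 = 1, 0, 1, 2, 9, 44). Σ_{j=6}^{11} C(11,j)·!(11-j) = C(11,6)·!5 + C(11,7)·!4 + C(11,8)·!3 + C(11,9)·!2 + C(11,10)·!1 + C(11,11)·!0 = 462·44 + 330·9 + 165·2 + 55·1 + 11·0 + 1·1 = 23684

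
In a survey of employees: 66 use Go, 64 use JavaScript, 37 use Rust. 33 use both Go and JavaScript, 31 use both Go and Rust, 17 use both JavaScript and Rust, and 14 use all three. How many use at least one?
|A∪B∪C| = 66+64+37-33-31-17+14 = 100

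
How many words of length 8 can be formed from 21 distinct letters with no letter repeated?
P(21,8) = 21!/(21-8)! = 8204716800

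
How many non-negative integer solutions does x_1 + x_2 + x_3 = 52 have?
C(52+3-1, 3-1) = C(54, 2) = 1431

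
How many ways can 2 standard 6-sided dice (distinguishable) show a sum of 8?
Coefficient of x^8 in (x + x² + ... + x^6)^2. By inclusion-exclusion on dice exceeding 6: Σ_j (-1)^j C(2,j)·C(8-1-6j, 1) = C(2,0)·C(7,1) - C(2,1)·C(1,1) = 1·7 - 2·1 = 5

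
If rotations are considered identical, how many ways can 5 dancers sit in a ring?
Circular: fix one position, arrange the rest. (5-1)! = 24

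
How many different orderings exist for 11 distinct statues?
11! = 39916800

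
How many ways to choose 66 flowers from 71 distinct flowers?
C(71,66) = 71!/(66!×5!) = 13019909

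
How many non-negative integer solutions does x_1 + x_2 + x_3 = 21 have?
C(21+3-1, 3-1) = C(23, 2) = 253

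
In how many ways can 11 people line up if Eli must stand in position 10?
Fix one position: (11-1)! = 3628800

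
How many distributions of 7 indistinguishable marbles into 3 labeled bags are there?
C(7+3-1, 3-1) = C(9, 2) = 36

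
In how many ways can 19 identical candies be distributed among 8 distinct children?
C(19+8-1, 8-1) = C(26, 7) = 657800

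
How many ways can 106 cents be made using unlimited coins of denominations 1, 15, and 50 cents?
Coefficient of x^106 in 1/(1-x^1) · 1/(1-x^15) · 1/(1-x^50). Case on j = number of 50-cent coins (j = 0..2); remainder r = 106 - 50j is made from {1,15} in ⌊r/15⌋+1 ways. r = 106, 56, 6 → 8 + 4 + 1 = 13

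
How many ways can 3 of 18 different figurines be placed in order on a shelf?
P(18,3) = 18!/(18-3)! = 4896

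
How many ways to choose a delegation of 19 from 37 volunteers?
C(37,19) = 37!/(19!×18!) = 17672631900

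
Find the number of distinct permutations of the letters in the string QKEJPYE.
7! / (1! × 1! × 1! × 1! × 2! × 1!) = 2520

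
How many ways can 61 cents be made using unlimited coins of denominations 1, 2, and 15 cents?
Coefficient of x^61 in 1/(1-x^1) · 1/(1-x^2) · 1/(1-x^15). Case on j = number of 15-cent coins (j = 0..4); remainder r = 61 - 15j is made from {1,2} in ⌊r/2⌋+1 ways. r = 61, 46, 31, 16, 1 → 31 + 24 + 16 + 9 + 1 = 81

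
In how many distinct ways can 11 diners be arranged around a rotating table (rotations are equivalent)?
Circular: fix one position, arrange the rest. (11-1)! = 3628800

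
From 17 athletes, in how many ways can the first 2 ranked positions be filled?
P(17,2) = 17!/(17-2)! = 272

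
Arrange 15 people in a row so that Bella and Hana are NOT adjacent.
Total - adjacent = 15! - (15-1)!×2 = 1307674368000 - 174356582400 = 1133317785600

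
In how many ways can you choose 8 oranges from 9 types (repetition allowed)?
C(8+9-1, 9-1) = C(16, 8) = 12870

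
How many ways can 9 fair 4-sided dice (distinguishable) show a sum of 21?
Coefficient of x^21 in (x + x² + ... + x^4)^9. By inclusion-exclusion on dice exceeding 4: Σ_j (-1)^j C(9,j)·C(21-1-4j, 8) = C(9,0)·C(20,8) - C(9,1)·C(16,8) + C(9,2)·C(12,8) - C(9,3)·C(8,8) = 1·125970 - 9·12870 + 36·495 - 84·1 = 27876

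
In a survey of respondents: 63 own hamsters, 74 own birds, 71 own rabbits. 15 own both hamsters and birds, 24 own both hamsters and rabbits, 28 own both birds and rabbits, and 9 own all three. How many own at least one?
|A∪B∪C| = 63+74+71-15-24-28+9 = 150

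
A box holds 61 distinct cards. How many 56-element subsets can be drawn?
C(61,56) = 61!/(56!×5!) = 5949147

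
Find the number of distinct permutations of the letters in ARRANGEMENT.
11! / (2! × 2! × 2! × 1! × 2! × 1! × 1!) = 2494800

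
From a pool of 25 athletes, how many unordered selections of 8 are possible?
C(25,8) = 25!/(8!×17!) = 1081575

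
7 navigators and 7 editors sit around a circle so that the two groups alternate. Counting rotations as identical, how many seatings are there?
Fix one of the navigators: (7-1)! ways for the remaining navigators, × 7! ways for the editors = 720 × 5040 = 3628800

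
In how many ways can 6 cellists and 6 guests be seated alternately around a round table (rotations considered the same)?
Fix one of the cellists: (6-1)! ways for the remaining cellists, × 6! ways for the guests = 120 × 720 = 86400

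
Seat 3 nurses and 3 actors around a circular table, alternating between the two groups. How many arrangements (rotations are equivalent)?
Fix one of the nurses: (3-1)! ways for the remaining nurses, × 3! ways for the actors = 2 × 6 = 12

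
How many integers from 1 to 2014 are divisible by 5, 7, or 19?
⌊2014/5⌋+⌊2014/7⌋+⌊2014/19⌋ - ⌊2014/35⌋-⌊2014/95⌋-⌊2014/133⌋ + ⌊2014/665⌋ = 402+287+106 - 57-21-15 + 3 = 705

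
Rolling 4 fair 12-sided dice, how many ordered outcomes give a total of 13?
Coefficient of x^13 in (x + x² + ... + x^12)^4. By inclusion-exclusion on dice exceeding 12: Σ_j (-1)^j C(4,j)·C(13-1-12j, 3) = C(4,0)·C(12,3) = 1·220 = 220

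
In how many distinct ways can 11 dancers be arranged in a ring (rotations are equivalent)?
Circular: fix one position, arrange the rest. (11-1)! = 3628800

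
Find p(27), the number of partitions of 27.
Pentagonal recurrence p(n) = p(n-1) + p(n-2) - p(n-5) - p(n-7) + p(n-12) + p(n-15) - ... gives p(0..26) = 1, 1, 2, 3, 5, 7, 11, 15, 22, 30, 42, 56, 77, 101, 135, 176, 231, 297, 385, 490, 627, 792, 1002, 1255, 1575, 1958, 2436. p(27) = p(26) + p(25) - p(22) - p(20) + p(15) + p(12) - p(5) - p(1) = 2436 + 1958 - 1002 - 627 + 176 + 77 - 7 - 1 = 3010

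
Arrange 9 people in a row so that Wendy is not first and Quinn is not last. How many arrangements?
By inclusion-exclusion: 9! - 2×(9-1)! + (9-2)! = 362880 - 80640 + 5040 = 287280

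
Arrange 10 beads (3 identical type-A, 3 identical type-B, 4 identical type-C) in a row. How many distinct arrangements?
10! / (3! × 3! × 4!) = 4200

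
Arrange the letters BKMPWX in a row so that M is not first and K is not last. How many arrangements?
By inclusion-exclusion: 6! - 2×(6-1)! + (6-2)! = 720 - 240 + 24 = 504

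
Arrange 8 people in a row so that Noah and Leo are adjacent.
Treat as block: (8-1)! × 2! = 5040 × 2 = 10080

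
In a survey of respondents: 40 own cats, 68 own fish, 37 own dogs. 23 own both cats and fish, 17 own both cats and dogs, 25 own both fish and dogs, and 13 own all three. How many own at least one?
|A∪B∪C| = 40+68+37-23-17-25+13 = 93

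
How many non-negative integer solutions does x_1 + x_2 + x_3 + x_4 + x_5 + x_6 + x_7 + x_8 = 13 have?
C(13+8-1, 8-1) = C(20, 7) = 77520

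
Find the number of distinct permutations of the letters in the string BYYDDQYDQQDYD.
13! / (4! × 1! × 3! × 5!) = 360360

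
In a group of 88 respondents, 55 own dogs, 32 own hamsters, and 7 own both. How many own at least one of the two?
|A∪B| = |A| + |B| - |A∩B| = 55 + 32 - 7 = 80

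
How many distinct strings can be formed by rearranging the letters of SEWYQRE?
7! / (1! × 1! × 1! × 1! × 1! × 2!) = 2520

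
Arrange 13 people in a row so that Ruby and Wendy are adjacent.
Treat as block: (13-1)! × 2! = 479001600 × 2 = 958003200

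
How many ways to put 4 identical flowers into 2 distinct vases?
C(4+2-1, 2-1) = C(5, 1) = 5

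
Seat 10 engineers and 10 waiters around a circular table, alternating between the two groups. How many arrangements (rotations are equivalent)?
Fix one of the engineers: (10-1)! ways for the remaining engineers, × 10! ways for the waiters = 362880 × 3628800 = 1316818944000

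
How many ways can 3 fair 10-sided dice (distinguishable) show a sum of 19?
Coefficient of x^19 in (x + x² + ... + x^10)^3. By inclusion-exclusion on dice exceeding 10: Σ_j (-1)^j C(3,j)·C(19-1-10j, 2) = C(3,0)·C(18,2) - C(3,1)·C(8,2) = 1·153 - 3·28 = 69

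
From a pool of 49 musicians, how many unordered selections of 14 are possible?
C(49,14) = 49!/(14!×35!) = 675248872536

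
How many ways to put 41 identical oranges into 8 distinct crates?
C(41+8-1, 8-1) = C(48, 7) = 73629072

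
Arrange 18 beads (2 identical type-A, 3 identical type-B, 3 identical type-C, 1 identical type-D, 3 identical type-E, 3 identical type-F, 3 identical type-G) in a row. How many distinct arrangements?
18! / (2! × 3! × 3! × 1! × 3! × 3! × 3!) = 411675264000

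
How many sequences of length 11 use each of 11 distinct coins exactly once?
11! = 39916800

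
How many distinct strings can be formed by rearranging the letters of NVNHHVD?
7! / (1! × 2! × 2! × 2!) = 630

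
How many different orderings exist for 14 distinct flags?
14! = 87178291200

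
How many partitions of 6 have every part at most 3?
Let r_j(i) = number of partitions of i into parts ≤ j, for i = 0..6. r_1(i) = 1 for all i; r_j(i) = r_{j-1}(i) + r_j(i-j). Rows j = 2..3: ≤2: 1 1 2 2 3 3 4; ≤3: 1 1 2 3 4 5 7. r_3(6) = 7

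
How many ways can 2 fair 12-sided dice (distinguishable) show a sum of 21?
Coefficient of x^21 in (x + x² + ... + x^12)^2. By inclusion-exclusion on dice exceeding 12: Σ_j (-1)^j C(2,j)·C(21-1-12j, 1) = C(2,0)·C(20,1) - C(2,1)·C(8,1) = 1·20 - 2·8 = 4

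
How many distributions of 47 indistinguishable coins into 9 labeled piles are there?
C(47+9-1, 9-1) = C(55, 8) = 1217566350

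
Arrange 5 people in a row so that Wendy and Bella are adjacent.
Treat as block: (5-1)! × 2! = 24 × 2 = 48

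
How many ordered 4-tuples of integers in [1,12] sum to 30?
Coefficient of x^30 in (x + x² + ... + x^12)^4. By inclusion-exclusion on dice exceeding 12: Σ_j (-1)^j C(4,j)·C(30-1-12j, 3) = C(4,0)·C(29,3) - C(4,1)·C(17,3) + C(4,2)·C(5,3) = 1·3654 - 4·680 + 6·10 = 994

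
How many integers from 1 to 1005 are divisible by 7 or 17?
⌊1005/7⌋ + ⌊1005/17⌋ - ⌊1005/119⌋ = 143 + 59 - 8 = 194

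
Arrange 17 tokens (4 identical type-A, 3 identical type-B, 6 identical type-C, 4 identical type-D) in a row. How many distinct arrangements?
17! / (4! × 3! × 6! × 4!) = 142942800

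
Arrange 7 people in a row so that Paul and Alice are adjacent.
Treat as block: (7-1)! × 2! = 720 × 2 = 1440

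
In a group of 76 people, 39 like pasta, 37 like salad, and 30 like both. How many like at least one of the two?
|A∪B| = |A| + |B| - |A∩B| = 39 + 37 - 30 = 46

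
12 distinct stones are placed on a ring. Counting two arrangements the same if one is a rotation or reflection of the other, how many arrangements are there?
(12-1)!/2 = 39916800/2 = 19958400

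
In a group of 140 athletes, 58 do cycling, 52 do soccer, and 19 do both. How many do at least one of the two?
|A∪B| = |A| + |B| - |A∩B| = 58 + 52 - 19 = 91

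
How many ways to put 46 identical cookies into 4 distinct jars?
C(46+4-1, 4-1) = C(49, 3) = 18424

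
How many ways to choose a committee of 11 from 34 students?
C(34,11) = 34!/(11!×23!) = 286097760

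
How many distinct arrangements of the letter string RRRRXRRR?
8! / (7! × 1!) = 8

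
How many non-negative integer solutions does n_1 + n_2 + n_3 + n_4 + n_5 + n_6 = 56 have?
C(56+6-1, 6-1) = C(61, 5) = 5949147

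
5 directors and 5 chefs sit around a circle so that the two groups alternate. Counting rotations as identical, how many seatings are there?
Fix one of the directors: (5-1)! ways for the remaining directors, × 5! ways for the chefs = 24 × 120 = 2880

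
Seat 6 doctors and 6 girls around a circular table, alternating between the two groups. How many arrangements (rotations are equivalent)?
Fix one of the doctors: (6-1)! ways for the remaining doctors, × 6! ways for the girls = 120 × 720 = 86400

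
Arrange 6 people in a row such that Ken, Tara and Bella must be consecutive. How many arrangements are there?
Treat the 3 as one block: (6-3+1)! × 3! = 24 × 6 = 144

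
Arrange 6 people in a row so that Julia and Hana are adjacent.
Treat as block: (6-1)! × 2! = 120 × 2 = 240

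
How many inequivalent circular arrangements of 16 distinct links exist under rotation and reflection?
(16-1)!/2 = 1307674368000/2 = 653837184000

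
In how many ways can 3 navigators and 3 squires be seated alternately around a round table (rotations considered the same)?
Fix one of the navigators: (3-1)! ways for the remaining navigators, × 3! ways for the squires = 2 × 6 = 12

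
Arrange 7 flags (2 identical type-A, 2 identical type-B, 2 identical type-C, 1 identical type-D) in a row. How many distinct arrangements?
7! / (2! × 2! × 2! × 1!) = 630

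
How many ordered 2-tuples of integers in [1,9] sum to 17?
Coefficient of x^17 in (x + x² + ... + x^9)^2. By inclusion-exclusion on dice exceeding 9: Σ_j (-1)^j C(2,j)·C(17-1-9j, 1) = C(2,0)·C(16,1) - C(2,1)·C(7,1) = 1·16 - 2·7 = 2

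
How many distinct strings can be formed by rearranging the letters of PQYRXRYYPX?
10! / (2! × 1! × 2! × 2! × 3!) = 75600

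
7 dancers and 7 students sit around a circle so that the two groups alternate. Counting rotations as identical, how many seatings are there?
Fix one of the dancers: (7-1)! ways for the remaining dancers, × 7! ways for the students = 720 × 5040 = 3628800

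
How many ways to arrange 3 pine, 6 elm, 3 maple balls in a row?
12! / (3! × 6! × 3!) = 18480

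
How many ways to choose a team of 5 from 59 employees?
C(59,5) = 59!/(5!×54!) = 5006386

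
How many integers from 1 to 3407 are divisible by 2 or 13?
⌊3407/2⌋ + ⌊3407/13⌋ - ⌊3407/26⌋ = 1703 + 262 - 131 = 1834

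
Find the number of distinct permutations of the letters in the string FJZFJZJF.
8! / (3! × 3! × 2!) = 560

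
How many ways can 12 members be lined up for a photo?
12! = 479001600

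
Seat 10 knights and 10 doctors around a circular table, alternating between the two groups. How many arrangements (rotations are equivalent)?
Fix one of the knights: (10-1)! ways for the remaining knights, × 10! ways for the doctors = 362880 × 3628800 = 1316818944000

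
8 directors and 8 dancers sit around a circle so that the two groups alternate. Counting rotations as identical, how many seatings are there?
Fix one of the directors: (8-1)! ways for the remaining directors, × 8! ways for the dancers = 5040 × 40320 = 203212800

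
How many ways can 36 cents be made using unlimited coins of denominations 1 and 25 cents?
Coefficient of x^36 in 1/(1-x^1) · 1/(1-x^25). Use j coins of 25 for j = 0..⌊36/25⌋ = 1, the rest in 1s: 1 + 1 = 2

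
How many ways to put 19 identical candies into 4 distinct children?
C(19+4-1, 4-1) = C(22, 3) = 1540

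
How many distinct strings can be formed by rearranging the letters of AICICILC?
8! / (1! × 3! × 1! × 3!) = 1120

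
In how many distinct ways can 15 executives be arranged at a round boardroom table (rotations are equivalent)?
Circular: fix one position, arrange the rest. (15-1)! = 87178291200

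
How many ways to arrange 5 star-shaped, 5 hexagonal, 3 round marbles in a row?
13! / (5! × 5! × 3!) = 72072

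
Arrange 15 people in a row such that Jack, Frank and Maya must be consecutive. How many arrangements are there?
Treat the 3 as one block: (15-3+1)! × 3! = 6227020800 × 6 = 37362124800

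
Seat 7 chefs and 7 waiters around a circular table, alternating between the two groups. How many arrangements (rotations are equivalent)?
Fix one of the chefs: (7-1)! ways for the remaining chefs, × 7! ways for the waiters = 720 × 5040 = 3628800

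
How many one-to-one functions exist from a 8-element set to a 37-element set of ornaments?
P(37,8) = 37!/(37-8)! = 1556675366400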